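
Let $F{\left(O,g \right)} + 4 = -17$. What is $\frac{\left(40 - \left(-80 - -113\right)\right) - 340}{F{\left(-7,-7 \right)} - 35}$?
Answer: $\frac{333}{56} \approx 5.9464$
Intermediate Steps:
$F{\left(O,g \right)} = -21$ ($F{\left(O,g \right)} = -4 - 17 = -21$)
$\frac{\left(40 - \left(-80 - -113\right)\right) - 340}{F{\left(-7,-7 \right)} - 35} = \frac{\left(40 - \left(-80 - -113\right)\right) - 340}{-21 - 35} = \frac{\left(40 - \left(-80 + 113\right)\right) - 340}{-56} = \left(\left(40 - 33\right) - 340\right) \left(- \frac{1}{56}\right) = \left(7 - 340\right) \left(- \frac{1}{56}\right) = \left(-333\right) \left(- \frac{1}{56}\right) = \frac{333}{56}$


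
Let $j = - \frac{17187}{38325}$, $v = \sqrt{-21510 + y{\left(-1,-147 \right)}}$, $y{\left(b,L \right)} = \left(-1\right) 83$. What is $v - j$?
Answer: $\frac{5729}{12775} + i \sqrt{21593} \approx 0.44845 + 146.95 i$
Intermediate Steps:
$y{\left(b,L \right)} = -83$
$v = i \sqrt{21593}$ ($v = \sqrt{-21510 - 83} = \sqrt{-21593} = i \sqrt{21593} \approx 146.95 i$)
$j = - \frac{5729}{12775}$ ($j = \left(-17187\right) \frac{1}{38325} = - \frac{5729}{12775} \approx -0.44845$)
$v - j = i \sqrt{21593} - - \frac{5729}{12775} = i \sqrt{21593} + \frac{5729}{12775} = \frac{5729}{12775} + i \sqrt{21593}$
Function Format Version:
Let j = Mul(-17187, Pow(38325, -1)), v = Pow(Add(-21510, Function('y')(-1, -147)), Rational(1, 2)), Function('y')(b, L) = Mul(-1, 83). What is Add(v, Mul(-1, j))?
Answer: Add(Rational(5729, 12775), Mul(I, Pow(21593, Rational(1, 2)))) ≈ Add(0.44845, Mul(146.95, I))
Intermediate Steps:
Function('y')(b, L) = -83
v = Mul(I, Pow(21593, Rational(1, 2))) (v = Pow(Add(-21510, -83), Rational(1, 2)) = Pow(-21593, Rational(1, 2)) = Mul(I, Pow(21593, Rational(1, 2))) ≈ Mul(146.95, I))
j = Rational(-5729, 12775) (j = Mul(-17187, Rational(1, 38325)) = Rational(-5729, 12775) ≈ -0.44845)
Add(v, Mul(-1, j)) = Add(Mul(I, Pow(21593, Rational(1, 2))), Mul(-1, Rational(-5729, 12775))) = Add(Mul(I, Pow(21593, Rational(1, 2))), Rational(5729, 12775)) = Add(Rational(5729, 12775), Mul(I, Pow(21593, Rational(1, 2))))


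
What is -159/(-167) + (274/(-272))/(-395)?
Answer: 8564359/8971240 ≈ 0.95465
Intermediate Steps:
-159/(-167) + (274/(-272))/(-395) = -159*(-1/167) + (274*(-1/272))*(-1/395) = 159/167 - 137/136*(-1/395) = 159/167 + 137/53720 = 8564359/8971240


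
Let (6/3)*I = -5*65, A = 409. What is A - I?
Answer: 1143/2 ≈ 571.50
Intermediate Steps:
I = -325/2 (I = (-5*65)/2 = (½)*(-325) = -325/2 ≈ -162.50)
A - I = 409 - 1*(-325/2) = 409 + 325/2 = 1143/2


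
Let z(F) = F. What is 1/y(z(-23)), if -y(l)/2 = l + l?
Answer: 1/92 ≈ 0.010870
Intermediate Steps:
y(l) = -4*l (y(l) = -2*(l + l) = -4*l)
1/y(z(-23)) = 1/(-4*(-23)) = 1/92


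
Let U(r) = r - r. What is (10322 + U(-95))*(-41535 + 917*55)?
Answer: 91865800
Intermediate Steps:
U(r) = 0
(10322 + U(-95))*(-41535 + 917*55) = (10322 + 0)*(-41535 + 917*55) = 10322*(-41535 + 50435) = 10322*8900 = 91865800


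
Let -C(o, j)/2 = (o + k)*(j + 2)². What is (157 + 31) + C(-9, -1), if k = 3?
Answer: 200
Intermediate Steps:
C(o, j) = -2*(2 + j)²*(3 + o) (C(o, j) = -2*(o + 3)*(j + 2)² = -2*(3 + o)*(2 + j)² = -2*(2 + j)²*(3 + o))
(157 + 31) + C(-9, -1) = (157 + 31) + 2*(2 - 1)²*(-3 - 1*(-9)) = 188 + 2*1²*(-3 + 9) = 188 + 2*1*6 = 188 + 12 = 200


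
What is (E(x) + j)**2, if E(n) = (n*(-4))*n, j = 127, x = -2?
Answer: 12321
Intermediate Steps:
E(n) = -4*n**2 (E(n) = (-4*n)*n = -4*n**2)
(E(x) + j)**2 = (-4*(-2)**2 + 127)**2 = (-4*4 + 127)**2 = (-16 + 127)**2 = 111**2 = 12321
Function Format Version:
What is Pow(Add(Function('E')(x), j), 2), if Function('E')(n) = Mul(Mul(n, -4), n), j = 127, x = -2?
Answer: 12321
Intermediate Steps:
Function('E')(n) = Mul(-4, Pow(n, 2)) (Function('E')(n) = Mul(Mul(-4, n), n) = Mul(-4, Pow(n, 2)))
Pow(Add(Function('E')(x), j), 2) = Pow(Add(Mul(-4, Pow(-2, 2)), 127), 2) = Pow(Add(Mul(-4, 4), 127), 2) = Pow(Add(-16, 127), 2) = Pow(111, 2) = 12321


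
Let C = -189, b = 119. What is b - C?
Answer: 308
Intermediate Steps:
b - C = 119 - 1*(-189) = 119 + 189 = 308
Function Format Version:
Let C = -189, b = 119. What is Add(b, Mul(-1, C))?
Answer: 308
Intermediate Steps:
Add(b, Mul(-1, C)) = Add(119, Mul(-1, -189)) = Add(119, 189) = 308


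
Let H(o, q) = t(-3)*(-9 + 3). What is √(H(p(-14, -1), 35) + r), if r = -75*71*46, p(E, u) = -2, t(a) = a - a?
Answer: 5*I*√9798 ≈ 494.92*I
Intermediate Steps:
t(a) = 0
H(o, q) = 0 (H(o, q) = 0*(-9 + 3) = 0*(-6) = 0)
r = -244950 (r = -5325*46 = -244950)
√(H(p(-14, -1), 35) + r) = √(0 - 244950) = √(-244950) = 5*I*√9798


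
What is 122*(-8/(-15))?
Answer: 976/15 ≈ 65.067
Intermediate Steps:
122*(-8/(-15)) = 122*(-8*(-1/15)) = 122*(8/15) = 976/15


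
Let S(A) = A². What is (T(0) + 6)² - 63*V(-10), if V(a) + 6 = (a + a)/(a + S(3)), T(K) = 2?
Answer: -818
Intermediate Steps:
V(a) = -6 + 2*a/(9 + a) (V(a) = -6 + (a + a)/(a + 3²) = -6 + (2*a)/(a + 9) = -6 + (2*a)/(9 + a) = -6 + 2*a/(9 + a))
(T(0) + 6)² - 63*V(-10) = (2 + 6)² - 126*(-27 - 2*(-10))/(9 - 10) = 8² - 126*(-27 + 20)/(-1) = 64 - 126*(-1)*(-7) = 64 - 63*14 = 64 - 882 = -818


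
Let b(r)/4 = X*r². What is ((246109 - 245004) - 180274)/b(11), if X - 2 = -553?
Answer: 179169/266684 ≈ 0.67184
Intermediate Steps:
X = -551 (X = 2 - 553 = -551)
b(r) = -2204*r² (b(r) = 4*(-551*r²) = -2204*r²)
((246109 - 245004) - 180274)/b(11) = ((246109 - 245004) - 180274)/((-2204*11²)) = (1105 - 180274)/((-2204*121)) = -179169/(-266684) = -179169*(-1/266684) = 179169/266684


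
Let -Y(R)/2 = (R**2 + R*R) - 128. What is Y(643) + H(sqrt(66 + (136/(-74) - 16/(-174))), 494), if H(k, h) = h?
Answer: -1653046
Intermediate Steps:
Y(R) = 256 - 4*R**2 (Y(R) = -2*((R**2 + R*R) - 128) = -2*((R**2 + R**2) - 128) = -2*(2*R**2 - 128) = -2*(-128 + 2*R**2) = 256 - 4*R**2)
Y(643) + H(sqrt(66 + (136/(-74) - 16/(-174))), 494) = (256 - 4*643**2) + 494 = (256 - 4*413449) + 494 = (256 - 1653796) + 494 = -1653540 + 494 = -1653046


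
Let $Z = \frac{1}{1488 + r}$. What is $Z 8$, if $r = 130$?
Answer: $\frac{4}{809} \approx 0.0049444$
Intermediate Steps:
$Z = \frac{1}{1618}$ ($Z = \frac{1}{1488 + 130} = \frac{1}{1618} \approx 0.00061805$)
$Z 8 = \frac{1}{1618} \cdot 8 = \frac{4}{809}$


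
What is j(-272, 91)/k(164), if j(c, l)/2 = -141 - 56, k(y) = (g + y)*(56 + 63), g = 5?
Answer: -394/20111 ≈ -0.019591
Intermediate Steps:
k(y) = 595 + 119*y (k(y) = (5 + y)*(56 + 63) = (5 + y)*119 = 595 + 119*y)
j(c, l) = -394 (j(c, l) = 2*(-141 - 56) = 2*(-197) = -394)
j(-272, 91)/k(164) = -394/(595 + 119*164) = -394/(595 + 19516) = -394/20111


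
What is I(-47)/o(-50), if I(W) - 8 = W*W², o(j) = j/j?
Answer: -103815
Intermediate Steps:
o(j) = 1
I(W) = 8 + W³ (I(W) = 8 + W*W² = 8 + W³)
I(-47)/o(-50) = (8 + (-47)³)/1 = (8 - 103823)*1 = -103815*1 = -103815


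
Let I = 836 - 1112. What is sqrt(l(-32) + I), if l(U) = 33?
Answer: 9*I*sqrt(3) ≈ 15.588*I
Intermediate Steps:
I = -276
sqrt(l(-32) + I) = sqrt(33 - 276) = sqrt(-243) = 9*I*sqrt(3)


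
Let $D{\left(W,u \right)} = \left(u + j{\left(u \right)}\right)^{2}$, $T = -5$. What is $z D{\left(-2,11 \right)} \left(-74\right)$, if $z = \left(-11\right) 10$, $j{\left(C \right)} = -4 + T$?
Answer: $32560$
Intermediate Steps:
$j{\left(C \right)} = -9$ ($j{\left(C \right)} = -4 - 5 = -9$)
$z = -110$
$D{\left(W,u \right)} = \left(-9 + u\right)^{2}$ ($D{\left(W,u \right)} = \left(u - 9\right)^{2} = \left(-9 + u\right)^{2}$)
$z D{\left(-2,11 \right)} \left(-74\right) = - 110 \left(-9 + 11\right)^{2} \left(-74\right) = - 110 \cdot 2^{2} \left(-74\right) = \left(-110\right) 4 \left(-74\right) = \left(-440\right) \left(-74\right) = 32560$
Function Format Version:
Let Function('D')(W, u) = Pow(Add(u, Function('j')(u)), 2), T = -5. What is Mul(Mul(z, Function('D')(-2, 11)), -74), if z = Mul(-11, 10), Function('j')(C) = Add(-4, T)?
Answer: 32560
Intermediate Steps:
Function('j')(C) = -9 (Function('j')(C) = Add(-4, -5) = -9)
z = -110
Function('D')(W, u) = Pow(Add(-9, u), 2) (Function('D')(W, u) = Pow(Add(u, -9), 2) = Pow(Add(-9, u), 2))
Mul(Mul(z, Function('D')(-2, 11)), -74) = Mul(Mul(-110, Pow(Add(-9, 11), 2)), -74) = Mul(Mul(-110, Pow(2, 2)), -74) = Mul(Mul(-110, 4), -74) = Mul(-440, -74) = 32560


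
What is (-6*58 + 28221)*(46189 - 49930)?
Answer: -104272893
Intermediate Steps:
(-6*58 + 28221)*(46189 - 49930) = (-348 + 28221)*(-3741) = 27873*(-3741) = -104272893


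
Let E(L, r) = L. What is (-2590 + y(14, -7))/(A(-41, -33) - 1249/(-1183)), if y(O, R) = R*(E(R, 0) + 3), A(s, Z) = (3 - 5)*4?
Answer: 3030846/8215 ≈ 368.94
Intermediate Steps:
A(s, Z) = -8 (A(s, Z) = -2*4 = -8)
y(O, R) = R*(3 + R) (y(O, R) = R*(R + 3) = R*(3 + R))
(-2590 + y(14, -7))/(A(-41, -33) - 1249/(-1183)) = (-2590 - 7*(3 - 7))/(-8 - 1249/(-1183)) = (-2590 - 7*(-4))/(-8 - 1249*(-1/1183)) = (-2590 + 28)/(-8 + 1249/1183) = -2562/(-8215/1183) = -2562*(-1183/8215) = 3030846/8215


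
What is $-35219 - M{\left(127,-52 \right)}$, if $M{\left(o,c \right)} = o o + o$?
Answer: $-51475$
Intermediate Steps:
$M{\left(o,c \right)} = o + o^{2}$ ($M{\left(o,c \right)} = o^{2} + o = o + o^{2}$)
$-35219 - M{\left(127,-52 \right)} = -35219 - 127 \left(1 + 127\right) = -35219 - 127 \cdot 128 = -35219 - 16256 = -51475$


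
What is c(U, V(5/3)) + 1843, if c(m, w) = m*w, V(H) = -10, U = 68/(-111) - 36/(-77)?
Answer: 15764521/8547 ≈ 1844.5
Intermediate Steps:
U = -1240/8547 (U = 68*(-1/111) - 36*(-1/77) = -68/111 + 36/77 = -1240/8547 ≈ -0.14508)
c(U, V(5/3)) + 1843 = -1240/8547*(-10) + 1843 = 12400/8547 + 1843 = 15764521/8547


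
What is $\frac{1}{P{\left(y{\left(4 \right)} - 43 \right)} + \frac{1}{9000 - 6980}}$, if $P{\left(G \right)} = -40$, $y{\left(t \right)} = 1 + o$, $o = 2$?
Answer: $- \frac{2020}{80799} \approx -0.025$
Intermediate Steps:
$y{\left(t \right)} = 3$ ($y{\left(t \right)} = 1 + 2 = 3$)
$\frac{1}{P{\left(y{\left(4 \right)} - 43 \right)} + \frac{1}{9000 - 6980}} = \frac{1}{-40 + \frac{1}{9000 - 6980}} = \frac{1}{-40 + \frac{1}{2020}} = \frac{1}{- \frac{80799}{2020}} = - \frac{2020}{80799}$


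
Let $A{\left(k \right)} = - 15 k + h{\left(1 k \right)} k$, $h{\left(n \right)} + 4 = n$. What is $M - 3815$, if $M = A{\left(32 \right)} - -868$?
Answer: $-2531$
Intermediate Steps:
$h{\left(n \right)} = -4 + n$
$A{\left(k \right)} = - 15 k + k \left(-4 + k\right)$ ($A{\left(k \right)} = - 15 k + \left(-4 + 1 k\right) k = - 15 k + \left(-4 + k\right) k = - 15 k + k \left(-4 + k\right)$)
$M = 1284$ ($M = 32 \left(-19 + 32\right) - -868 = 32 \cdot 13 + 868 = 416 + 868 = 1284$)
$M - 3815 = 1284 - 3815 = -2531$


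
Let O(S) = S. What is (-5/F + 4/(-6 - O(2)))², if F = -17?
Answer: 49/1156 ≈ 0.042388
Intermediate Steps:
(-5/F + 4/(-6 - O(2)))² = (-5/(-17) + 4/(-6 - 1*2))² = (-5*(-1/17) + 4/(-6 - 2))² = (5/17 + 4/(-8))² = (5/17 + 4*(-⅛))² = (5/17 - ½)² = (-7/34)² = 49/1156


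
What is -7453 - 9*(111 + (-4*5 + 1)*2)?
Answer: -8110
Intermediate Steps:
-7453 - 9*(111 + (-4*5 + 1)*2) = -7453 - 9*(111 + (-20 + 1)*2) = -7453 - 9*(111 - 19*2) = -7453 - 9*(111 - 38) = -7453 - 9*73 = -7453 - 657 = -8110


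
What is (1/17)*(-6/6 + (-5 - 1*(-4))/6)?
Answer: -7/102 ≈ -0.068627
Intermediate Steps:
(1/17)*(-6/6 + (-5 - 1*(-4))/6) = (1*(1/17))*(-6*⅙ + (-5 + 4)*(⅙)) = (-1 - 1*⅙)/17 = (-1 - ⅙)/17 = (1/17)*(-7/6) = -7/102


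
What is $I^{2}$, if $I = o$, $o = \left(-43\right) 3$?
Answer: $16641$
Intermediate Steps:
$o = -129$
$I = -129$
$I^{2} = \left(-129\right)^{2} = 16641$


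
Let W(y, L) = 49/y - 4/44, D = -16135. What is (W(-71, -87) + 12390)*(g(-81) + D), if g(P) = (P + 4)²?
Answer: -98753051880/781 ≈ -1.2644e+8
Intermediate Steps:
g(P) = (4 + P)²
W(y, L) = -1/11 + 49/y (W(y, L) = 49/y - 4*1/44 = 49/y - 1/11 = -1/11 + 49/y)
(W(-71, -87) + 12390)*(g(-81) + D) = ((1/11)*(539 - 1*(-71))/(-71) + 12390)*((4 - 81)² - 16135) = ((1/11)*(-1/71)*(539 + 71) + 12390)*((-77)² - 16135) = ((1/11)*(-1/71)*610 + 12390)*(5929 - 16135) = (-610/781 + 12390)*(-10206) = (9675980/781)*(-10206) = -98753051880/781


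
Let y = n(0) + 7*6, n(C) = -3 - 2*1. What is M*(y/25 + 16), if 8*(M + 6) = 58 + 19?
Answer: 12673/200 ≈ 63.365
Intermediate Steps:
n(C) = -5 (n(C) = -3 - 2 = -5)
y = 37 (y = -5 + 7*6 = -5 + 42 = 37)
M = 29/8 (M = -6 + (58 + 19)/8 = -6 + (1/8)*77 = -6 + 77/8 = 29/8 ≈ 3.6250)
M*(y/25 + 16) = 29*(37/25 + 16)/8 = (29/8)*(437/25) = 12673/200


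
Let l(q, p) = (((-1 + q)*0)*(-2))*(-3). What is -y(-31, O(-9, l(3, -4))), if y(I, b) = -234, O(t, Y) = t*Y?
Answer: 234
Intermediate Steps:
l(q, p) = 0 (l(q, p) = (0*(-2))*(-3) = 0*(-3) = 0)
O(t, Y) = Y*t
-y(-31, O(-9, l(3, -4))) = -1*(-234) = 234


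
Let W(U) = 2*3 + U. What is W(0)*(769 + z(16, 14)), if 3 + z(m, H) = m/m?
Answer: 4602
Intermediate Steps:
z(m, H) = -2 (z(m, H) = -3 + m/m = -3 + 1 = -2)
W(U) = 6 + U
W(0)*(769 + z(16, 14)) = (6 + 0)*(769 - 2) = 6*767 = 4602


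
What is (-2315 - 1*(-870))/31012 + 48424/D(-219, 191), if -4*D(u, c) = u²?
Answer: -6076203997/1487366532 ≈ -4.0852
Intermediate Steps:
D(u, c) = -u²/4
(-2315 - 1*(-870))/31012 + 48424/D(-219, 191) = (-2315 - 1*(-870))/31012 + 48424/((-¼*(-219)²)) = (-2315 + 870)*(1/31012) + 48424/((-¼*47961)) = -1445*1/31012 + 48424/(-47961/4) = -1445/31012 + 48424*(-4/47961) = -1445/31012 - 193696/47961 = -6076203997/1487366532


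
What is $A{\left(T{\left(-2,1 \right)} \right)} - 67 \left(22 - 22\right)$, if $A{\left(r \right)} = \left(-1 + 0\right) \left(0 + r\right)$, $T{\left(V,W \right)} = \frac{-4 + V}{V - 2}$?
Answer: $- \frac{3}{2} \approx -1.5$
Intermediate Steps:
$T{\left(V,W \right)} = \frac{-4 + V}{-2 + V}$
$A{\left(r \right)} = - r$
$A{\left(T{\left(-2,1 \right)} \right)} - 67 \left(22 - 22\right) = - \frac{-4 - 2}{-2 - 2} - 67 \left(22 - 22\right) = - \frac{-6}{-4} - 0 = - \frac{\left(-1\right) \left(-6\right)}{4} + 0 = \left(-1\right) \frac{3}{2} + 0 = - \frac{3}{2} + 0 = - \frac{3}{2}$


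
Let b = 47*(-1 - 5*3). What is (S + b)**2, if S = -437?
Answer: 1413721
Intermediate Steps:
b = -752 (b = 47*(-1 - 15) = 47*(-16) = -752)
(S + b)**2 = (-437 - 752)**2 = (-1189)**2 = 1413721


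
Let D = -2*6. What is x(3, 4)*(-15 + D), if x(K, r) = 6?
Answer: -162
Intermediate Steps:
D = -12
x(3, 4)*(-15 + D) = 6*(-15 - 12) = 6*(-27) = -162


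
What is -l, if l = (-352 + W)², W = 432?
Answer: -6400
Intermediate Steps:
l = 6400 (l = (-352 + 432)² = 80² = 6400)
-l = -1*6400 = -6400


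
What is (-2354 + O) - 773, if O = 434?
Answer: -2693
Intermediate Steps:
(-2354 + O) - 773 = (-2354 + 434) - 773 = -1920 - 773 = -2693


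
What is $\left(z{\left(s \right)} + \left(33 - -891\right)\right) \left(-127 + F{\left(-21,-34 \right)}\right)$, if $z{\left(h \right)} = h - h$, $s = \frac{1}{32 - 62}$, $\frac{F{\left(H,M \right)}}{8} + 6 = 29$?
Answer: $52668$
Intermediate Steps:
$F{\left(H,M \right)} = 184$ ($F{\left(H,M \right)} = -48 + 8 \cdot 29 = -48 + 232 = 184$)
$s = - \frac{1}{30}$ ($s = \frac{1}{32 - 62} = \frac{1}{-30} = - \frac{1}{30} \approx -0.033333$)
$z{\left(h \right)} = 0$
$\left(z{\left(s \right)} + \left(33 - -891\right)\right) \left(-127 + F{\left(-21,-34 \right)}\right) = \left(0 + \left(33 - -891\right)\right) \left(-127 + 184\right) = \left(0 + \left(33 + 891\right)\right) 57 = \left(0 + 924\right) 57 = 924 \cdot 57 = 52668$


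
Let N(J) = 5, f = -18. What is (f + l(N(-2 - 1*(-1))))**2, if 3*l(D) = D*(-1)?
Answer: 3481/9 ≈ 386.78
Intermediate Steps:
l(D) = -D/3 (l(D) = (D*(-1))/3 = (-D)/3 = -D/3)
(f + l(N(-2 - 1*(-1))))**2 = (-18 - 1/3*5)**2 = (-18 - 5/3)**2 = (-59/3)**2 = 3481/9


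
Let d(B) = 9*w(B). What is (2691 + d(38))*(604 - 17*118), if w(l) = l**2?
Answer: -21993174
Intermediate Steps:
d(B) = 9*B**2
(2691 + d(38))*(604 - 17*118) = (2691 + 9*38**2)*(604 - 17*118) = (2691 + 9*1444)*(604 - 2006) = (2691 + 12996)*(-1402) = 15687*(-1402) = -21993174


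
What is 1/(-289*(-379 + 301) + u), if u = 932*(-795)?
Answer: -1/718398 ≈ -1.3920e-6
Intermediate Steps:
u = -740940
1/(-289*(-379 + 301) + u) = 1/(-289*(-379 + 301) - 740940) = 1/(-289*(-78) - 740940) = 1/(22542 - 740940) = 1/(-718398) = -1/718398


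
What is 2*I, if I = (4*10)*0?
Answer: 0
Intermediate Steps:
I = 0 (I = 40*0 = 0)
2*I = 2*0 = 0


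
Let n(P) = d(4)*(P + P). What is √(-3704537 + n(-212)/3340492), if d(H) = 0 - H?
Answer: I*√2583656814462018121/835123 ≈ 1924.7*I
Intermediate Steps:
d(H) = -H
n(P) = -8*P (n(P) = (-1*4)*(P + P) = -8*P)
√(-3704537 + n(-212)/3340492) = √(-3704537 - 8*(-212)/3340492) = √(-3704537 + 1696*(1/3340492)) = √(-3704537 + 424/835123) = √(-3093744052627/835123) = I*√2583656814462018121/835123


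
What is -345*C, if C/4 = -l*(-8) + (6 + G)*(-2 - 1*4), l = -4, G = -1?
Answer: 85560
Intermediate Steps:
C = -248 (C = 4*(-1*(-4)*(-8) + (6 - 1)*(-2 - 1*4)) = 4*(4*(-8) + 5*(-2 - 4)) = 4*(-32 + 5*(-6)) = 4*(-32 - 30) = 4*(-62) = -248)
-345*C = -345*(-248) = 85560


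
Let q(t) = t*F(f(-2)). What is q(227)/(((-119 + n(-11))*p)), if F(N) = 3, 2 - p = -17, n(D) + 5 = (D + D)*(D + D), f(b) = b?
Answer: 227/2280 ≈ 0.099561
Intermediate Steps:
n(D) = -5 + 4*D² (n(D) = -5 + (D + D)*(D + D) = -5 + (2*D)*(2*D) = -5 + 4*D²)
p = 19 (p = 2 - 1*(-17) = 2 + 17 = 19)
q(t) = 3*t (q(t) = t*3 = 3*t)
q(227)/(((-119 + n(-11))*p)) = (3*227)/(((-119 + (-5 + 4*(-11)²))*19)) = 681/(((-119 + (-5 + 4*121))*19)) = 681/(((-119 + (-5 + 484))*19)) = 681/(((-119 + 479)*19)) = 681/((360*19)) = 681/6840 = 681*(1/6840) = 227/2280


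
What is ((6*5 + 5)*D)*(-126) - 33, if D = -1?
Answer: 4377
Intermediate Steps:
((6*5 + 5)*D)*(-126) - 33 = ((6*5 + 5)*(-1))*(-126) - 33 = ((30 + 5)*(-1))*(-126) - 33 = (35*(-1))*(-126) - 33 = -35*(-126) - 33 = 4410 - 33 = 4377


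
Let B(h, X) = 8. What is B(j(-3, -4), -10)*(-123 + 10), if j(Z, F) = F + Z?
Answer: -904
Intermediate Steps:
B(j(-3, -4), -10)*(-123 + 10) = 8*(-123 + 10) = 8*(-113) = -904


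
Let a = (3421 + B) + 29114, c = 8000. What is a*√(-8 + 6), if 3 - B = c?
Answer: 24538*I*√2 ≈ 34702.0*I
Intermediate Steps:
B = -7997 (B = 3 - 1*8000 = 3 - 8000 = -7997)
a = 24538 (a = (3421 - 7997) + 29114 = -4576 + 29114 = 24538)
a*√(-8 + 6) = 24538*√(-8 + 6) = 24538*√(-2) = 24538*(I*√2) = 24538*I*√2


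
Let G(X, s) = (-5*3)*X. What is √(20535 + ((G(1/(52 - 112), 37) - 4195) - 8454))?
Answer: 3*√3505/2 ≈ 88.805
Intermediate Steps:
G(X, s) = -15*X
√(20535 + ((G(1/(52 - 112), 37) - 4195) - 8454)) = √(20535 + ((-15/(52 - 112) - 4195) - 8454)) = √(20535 + ((-15/(-60) - 4195) - 8454)) = √(20535 + ((-15*(-1/60) - 4195) - 8454)) = √(20535 + ((¼ - 4195) - 8454)) = √(20535 + (-16779/4 - 8454)) = √(20535 - 50595/4) = √(31545/4) = 3*√3505/2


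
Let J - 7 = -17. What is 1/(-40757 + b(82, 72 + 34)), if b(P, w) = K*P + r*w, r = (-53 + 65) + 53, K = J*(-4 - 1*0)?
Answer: -1/30587 ≈ -3.2694e-5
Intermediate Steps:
J = -10 (J = 7 - 17 = -10)
K = 40 (K = -10*(-4 - 1*0) = -10*(-4 + 0) = -10*(-4) = 40)
r = 65 (r = 12 + 53 = 65)
b(P, w) = 40*P + 65*w
1/(-40757 + b(82, 72 + 34)) = 1/(-40757 + (40*82 + 65*(72 + 34))) = 1/(-40757 + (3280 + 65*106)) = 1/(-40757 + (3280 + 6890)) = 1/(-40757 + 10170) = 1/(-30587) = -1/30587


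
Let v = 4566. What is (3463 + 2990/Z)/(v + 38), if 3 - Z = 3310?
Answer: 11449151/15225428 ≈ 0.75198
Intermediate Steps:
Z = -3307 (Z = 3 - 1*3310 = 3 - 3310 = -3307)
(3463 + 2990/Z)/(v + 38) = (3463 + 2990/(-3307))/(4566 + 38) = (3463 + 2990*(-1/3307))/4604 = (3463 - 2990/3307)*(1/4604) = (11449151/3307)*(1/4604) = 11449151/15225428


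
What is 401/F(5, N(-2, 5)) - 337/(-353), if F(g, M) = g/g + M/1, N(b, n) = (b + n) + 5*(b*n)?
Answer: -126051/16238 ≈ -7.7627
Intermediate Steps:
N(b, n) = b + n + 5*b*n (N(b, n) = (b + n) + 5*b*n = b + n + 5*b*n)
F(g, M) = 1 + M (F(g, M) = 1 + M*1 = 1 + M)
401/F(5, N(-2, 5)) - 337/(-353) = 401/(1 + (-2 + 5 + 5*(-2)*5)) - 337/(-353) = 401/(1 + (-2 + 5 - 50)) - 337*(-1/353) = 401/(1 - 47) + 337/353 = 401/(-46) + 337/353 = 401*(-1/46) + 337/353 = -401/46 + 337/353 = -126051/16238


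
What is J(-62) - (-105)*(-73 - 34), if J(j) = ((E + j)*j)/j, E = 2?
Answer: -11295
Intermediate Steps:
J(j) = 2 + j (J(j) = ((2 + j)*j)/j = (j*(2 + j))/j = 2 + j)
J(-62) - (-105)*(-73 - 34) = (2 - 62) - (-105)*(-73 - 34) = -60 - (-105)*(-107) = -60 - 1*11235 = -60 - 11235 = -11295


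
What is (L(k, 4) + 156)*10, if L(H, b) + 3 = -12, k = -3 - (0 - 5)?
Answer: 1410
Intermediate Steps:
k = 2 (k = -3 - 1*(-5) = -3 + 5 = 2)
L(H, b) = -15 (L(H, b) = -3 - 12 = -15)
(L(k, 4) + 156)*10 = (-15 + 156)*10 = 141*10 = 1410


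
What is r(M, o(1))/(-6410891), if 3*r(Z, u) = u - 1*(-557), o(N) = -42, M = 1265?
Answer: -515/19232673 ≈ -2.6777e-5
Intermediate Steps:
r(Z, u) = 557/3 + u/3 (r(Z, u) = (u - 1*(-557))/3 = (u + 557)/3 = (557 + u)/3 = 557/3 + u/3)
r(M, o(1))/(-6410891) = (557/3 + (1/3)*(-42))/(-6410891) = (557/3 - 14)*(-1/6410891) = (515/3)*(-1/6410891) = -515/19232673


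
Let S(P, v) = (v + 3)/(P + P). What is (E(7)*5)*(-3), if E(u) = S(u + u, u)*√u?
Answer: -75*√7/14 ≈ -14.174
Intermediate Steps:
S(P, v) = (3 + v)/(2*P) (S(P, v) = (3 + v)/((2*P)) = (3 + v)*(1/(2*P)) = (3 + v)/(2*P))
E(u) = (3 + u)/(4*√u) (E(u) = ((3 + u)/(2*(u + u)))*√u = ((3 + u)/(2*((2*u))))*√u = ((1/(2*u))*(3 + u)/2)*√u = ((3 + u)/(4*u))*√u = (3 + u)/(4*√u))
(E(7)*5)*(-3) = (((3 + 7)/(4*√7))*5)*(-3) = (((¼)*(√7/7)*10)*5)*(-3) = ((5*√7/14)*5)*(-3) = (25*√7/14)*(-3) = -75*√7/14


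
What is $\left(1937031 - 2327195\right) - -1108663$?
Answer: $718499$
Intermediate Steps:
$\left(1937031 - 2327195\right) - -1108663 = -390164 + \left(-43433 + 1152096\right) = -390164 + 1108663 = 718499$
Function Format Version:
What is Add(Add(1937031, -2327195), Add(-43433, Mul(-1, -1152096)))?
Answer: 718499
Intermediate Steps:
Add(Add(1937031, -2327195), Add(-43433, Mul(-1, -1152096))) = Add(-390164, Add(-43433, 1152096)) = Add(-390164, 1108663) = 718499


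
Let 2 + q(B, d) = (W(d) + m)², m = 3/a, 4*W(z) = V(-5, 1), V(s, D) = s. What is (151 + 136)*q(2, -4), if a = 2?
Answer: -8897/16 ≈ -556.06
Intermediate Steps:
W(z) = -5/4 (W(z) = (¼)*(-5) = -5/4)
m = 3/2 ≈ 1.5000
q(B, d) = -31/16 (q(B, d) = -2 + (-5/4 + 3/2)² = -2 + (¼)² = -2 + 1/16 = -31/16)
(151 + 136)*q(2, -4) = (151 + 136)*(-31/16) = 287*(-31/16) = -8897/16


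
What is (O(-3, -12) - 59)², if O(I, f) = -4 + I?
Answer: 4356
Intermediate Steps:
(O(-3, -12) - 59)² = ((-4 - 3) - 59)² = (-7 - 59)² = (-66)² = 4356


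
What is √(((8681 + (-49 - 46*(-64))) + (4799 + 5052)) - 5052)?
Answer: 5*√655 ≈ 127.96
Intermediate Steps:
√(((8681 + (-49 - 46*(-64))) + (4799 + 5052)) - 5052) = √(((8681 + (-49 + 2944)) + 9851) - 5052) = √(((8681 + 2895) + 9851) - 5052) = √((11576 + 9851) - 5052) = √(21427 - 5052) = √16375 = 5*√655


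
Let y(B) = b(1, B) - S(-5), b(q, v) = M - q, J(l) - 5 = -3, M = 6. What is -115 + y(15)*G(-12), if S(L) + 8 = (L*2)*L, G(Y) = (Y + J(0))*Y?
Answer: -4555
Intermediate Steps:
J(l) = 2 (J(l) = 5 - 3 = 2)
G(Y) = Y*(2 + Y) (G(Y) = (Y + 2)*Y = (2 + Y)*Y = Y*(2 + Y))
b(q, v) = 6 - q
S(L) = -8 + 2*L**2 (S(L) = -8 + (L*2)*L = -8 + (2*L)*L = -8 + 2*L**2)
y(B) = -37 (y(B) = (6 - 1*1) - (-8 + 2*(-5)**2) = (6 - 1) - (-8 + 2*25) = 5 - (-8 + 50) = 5 - 1*42 = 5 - 42 = -37)
-115 + y(15)*G(-12) = -115 - (-444)*(2 - 12) = -115 - (-444)*(-10) = -115 - 37*120 = -115 - 4440 = -4555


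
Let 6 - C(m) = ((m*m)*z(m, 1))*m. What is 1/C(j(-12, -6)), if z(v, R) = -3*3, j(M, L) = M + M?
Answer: -1/124410 ≈ -8.0379e-6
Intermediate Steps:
j(M, L) = 2*M
z(v, R) = -9
C(m) = 6 + 9*m³ (C(m) = 6 - (m*m)*(-9)*m = 6 - m²*(-9)*m = 6 - (-9*m²)*m = 6 - (-9)*m³ = 6 + 9*m³)
1/C(j(-12, -6)) = 1/(6 + 9*(2*(-12))³) = 1/(6 + 9*(-24)³) = 1/(6 + 9*(-13824)) = 1/(6 - 124416) = 1/(-124410) = -1/124410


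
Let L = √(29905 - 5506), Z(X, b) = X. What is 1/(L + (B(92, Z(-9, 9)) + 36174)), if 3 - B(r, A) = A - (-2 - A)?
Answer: 36193/1309908850 - 3*√2711/1309908850 ≈ 2.7511e-5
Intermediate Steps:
B(r, A) = 1 - 2*A (B(r, A) = 3 - (A - (-2 - A)) = 3 - (A + (2 + A)) = 3 - (2 + 2*A) = 3 + (-2 - 2*A) = 1 - 2*A)
L = 3*√2711 (L = √24399 = 3*√2711 ≈ 156.20)
1/(L + (B(92, Z(-9, 9)) + 36174)) = 1/(3*√2711 + ((1 - 2*(-9)) + 36174)) = 1/(3*√2711 + ((1 + 18) + 36174)) = 1/(3*√2711 + (19 + 36174)) = 1/(3*√2711 + 36193) = 1/(36193 + 3*√2711)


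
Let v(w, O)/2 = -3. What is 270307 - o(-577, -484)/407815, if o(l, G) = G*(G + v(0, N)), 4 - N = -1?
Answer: 22047002409/81563 ≈ 2.7031e+5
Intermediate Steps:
N = 5 (N = 4 - 1*(-1) = 4 + 1 = 5)
v(w, O) = -6 (v(w, O) = 2*(-3) = -6)
o(l, G) = G*(-6 + G) (o(l, G) = G*(G - 6) = G*(-6 + G))
270307 - o(-577, -484)/407815 = 270307 - (-484*(-6 - 484))/407815 = 270307 - (-484*(-490))/407815 = 270307 - 237160/407815 = 270307 - 1*47432/81563 = 270307 - 47432/81563 = 22047002409/81563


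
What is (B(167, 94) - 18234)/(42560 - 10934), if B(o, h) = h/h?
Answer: -18233/31626 ≈ -0.57652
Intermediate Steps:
B(o, h) = 1
(B(167, 94) - 18234)/(42560 - 10934) = (1 - 18234)/(42560 - 10934) = -18233/31626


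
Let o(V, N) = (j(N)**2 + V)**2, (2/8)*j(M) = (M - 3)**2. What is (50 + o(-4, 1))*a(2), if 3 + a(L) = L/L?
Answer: -127108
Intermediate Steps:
j(M) = 4*(-3 + M)**2 (j(M) = 4*(M - 3)**2 = 4*(-3 + M)**2)
a(L) = -2 (a(L) = -3 + L/L = -3 + 1 = -2)
o(V, N) = (V + 16*(-3 + N)**4)**2 (o(V, N) = ((4*(-3 + N)**2)**2 + V)**2 = (16*(-3 + N)**4 + V)**2 = (V + 16*(-3 + N)**4)**2)
(50 + o(-4, 1))*a(2) = (50 + (-4 + 16*(-3 + 1)**4)**2)*(-2) = (50 + (-4 + 16*(-2)**4)**2)*(-2) = (50 + (-4 + 16*16)**2)*(-2) = (50 + (-4 + 256)**2)*(-2) = (50 + 252**2)*(-2) = (50 + 63504)*(-2) = 63554*(-2) = -127108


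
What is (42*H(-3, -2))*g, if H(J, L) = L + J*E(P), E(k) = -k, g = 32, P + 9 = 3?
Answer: -26880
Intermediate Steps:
P = -6 (P = -9 + 3 = -6)
H(J, L) = L + 6*J (H(J, L) = L + J*(-1*(-6)) = L + J*6 = L + 6*J)
(42*H(-3, -2))*g = (42*(-2 + 6*(-3)))*32 = (42*(-2 - 18))*32 = (42*(-20))*32 = -840*32 = -26880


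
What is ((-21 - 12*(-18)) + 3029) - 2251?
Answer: 973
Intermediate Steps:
((-21 - 12*(-18)) + 3029) - 2251 = ((-21 + 216) + 3029) - 2251 = (195 + 3029) - 2251 = 3224 - 2251 = 973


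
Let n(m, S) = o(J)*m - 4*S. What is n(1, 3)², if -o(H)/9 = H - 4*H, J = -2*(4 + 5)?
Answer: 248004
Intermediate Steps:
J = -18 (J = -2*9 = -18)
o(H) = 27*H (o(H) = -9*(H - 4*H) = -(-27)*H = 27*H)
n(m, S) = -486*m - 4*S (n(m, S) = (27*(-18))*m - 4*S = -486*m - 4*S)
n(1, 3)² = (-486*1 - 4*3)² = (-486 - 12)² = (-498)² = 248004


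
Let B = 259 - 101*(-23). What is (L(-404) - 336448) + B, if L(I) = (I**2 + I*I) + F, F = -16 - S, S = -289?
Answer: -7161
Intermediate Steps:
F = 273 (F = -16 - 1*(-289) = -16 + 289 = 273)
B = 2582 (B = 259 + 2323 = 2582)
L(I) = 273 + 2*I**2 (L(I) = (I**2 + I*I) + 273 = (I**2 + I**2) + 273 = 2*I**2 + 273 = 273 + 2*I**2)
(L(-404) - 336448) + B = ((273 + 2*(-404)**2) - 336448) + 2582 = ((273 + 2*163216) - 336448) + 2582 = ((273 + 326432) - 336448) + 2582 = (326705 - 336448) + 2582 = -9743 + 2582 = -7161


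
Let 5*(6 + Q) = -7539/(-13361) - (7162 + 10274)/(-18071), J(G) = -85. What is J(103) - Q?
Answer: -19148123782/241446631 ≈ -79.306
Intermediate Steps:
Q = -1374839853/241446631 (Q = -6 + (-7539/(-13361) - (7162 + 10274)/(-18071))/5 = -6 + (-7539*(-1/13361) - 1*17436*(-1/18071))/5 = -6 + (7539/13361 - 17436*(-1/18071))/5 = -6 + (7539/13361 + 17436/18071)/5 = -6 + (1/5)*(369199665/241446631) = -6 + 73839933/241446631 = -1374839853/241446631 ≈ -5.6942)
J(103) - Q = -85 - 1*(-1374839853/241446631) = -85 + 1374839853/241446631 = -19148123782/241446631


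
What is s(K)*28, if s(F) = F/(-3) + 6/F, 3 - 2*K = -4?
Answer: 46/3 ≈ 15.333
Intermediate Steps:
K = 7/2 (K = 3/2 - 1/2*(-4) = 3/2 + 2 = 7/2 ≈ 3.5000)
s(F) = 6/F - F/3 (s(F) = F*(-1/3) + 6/F = -F/3 + 6/F = 6/F - F/3)
s(K)*28 = (6/(7/2) - 1/3*7/2)*28 = (6*(2/7) - 7/6)*28 = (12/7 - 7/6)*28 = (23/42)*28 = 46/3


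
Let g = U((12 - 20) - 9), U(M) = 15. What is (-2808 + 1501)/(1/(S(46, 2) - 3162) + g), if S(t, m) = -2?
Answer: -4135348/47459 ≈ -87.135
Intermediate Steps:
g = 15
(-2808 + 1501)/(1/(S(46, 2) - 3162) + g) = (-2808 + 1501)/(1/(-2 - 3162) + 15) = -1307/(1/(-3164) + 15) = -1307/(-1/3164 + 15) = -1307/47459/3164 = -1307*3164/47459 = -4135348/47459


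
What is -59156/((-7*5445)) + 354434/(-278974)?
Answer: 1496867017/5316547005 ≈ 0.28155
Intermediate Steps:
-59156/((-7*5445)) + 354434/(-278974) = -59156/(-38115) + 354434*(-1/278974) = -59156*(-1/38115) - 177217/139487 = 59156/38115 - 177217/139487 = 1496867017/5316547005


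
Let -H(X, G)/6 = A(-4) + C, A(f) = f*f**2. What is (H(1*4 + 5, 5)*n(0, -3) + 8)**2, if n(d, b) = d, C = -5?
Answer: 64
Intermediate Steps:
A(f) = f**3
H(X, G) = 414 (H(X, G) = -6*((-4)**3 - 5) = -6*(-64 - 5) = -6*(-69) = 414)
(H(1*4 + 5, 5)*n(0, -3) + 8)**2 = (414*0 + 8)**2 = (0 + 8)**2 = 8**2 = 64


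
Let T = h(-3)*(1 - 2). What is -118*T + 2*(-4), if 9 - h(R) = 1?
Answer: 936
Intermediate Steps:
h(R) = 8 (h(R) = 9 - 1*1 = 9 - 1 = 8)
T = -8 (T = 8*(1 - 2) = 8*(-1) = -8)
-118*T + 2*(-4) = -118*(-8) + 2*(-4) = 944 - 8 = 936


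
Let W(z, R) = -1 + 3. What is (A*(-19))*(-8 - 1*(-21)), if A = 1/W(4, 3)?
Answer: -247/2 ≈ -123.50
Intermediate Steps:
W(z, R) = 2
A = 1/2 ≈ 0.50000
(A*(-19))*(-8 - 1*(-21)) = ((1/2)*(-19))*(-8 - 1*(-21)) = -19*(-8 + 21)/2 = -19/2*13 = -247/2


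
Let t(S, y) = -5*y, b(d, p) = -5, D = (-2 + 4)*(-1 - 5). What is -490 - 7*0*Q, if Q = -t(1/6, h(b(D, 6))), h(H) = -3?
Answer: -490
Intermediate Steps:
D = -12 (D = 2*(-6) = -12)
Q = -15 (Q = -(-5)*(-3) = -1*15 = -15)
-490 - 7*0*Q = -490 - 7*0*(-15) = -490 - 0*(-15) = -490 - 1*0 = -490 + 0 = -490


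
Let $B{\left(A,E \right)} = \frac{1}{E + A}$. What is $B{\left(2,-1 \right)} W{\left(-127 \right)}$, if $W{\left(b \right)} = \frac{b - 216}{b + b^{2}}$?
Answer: $- \frac{49}{2286} \approx -0.021435$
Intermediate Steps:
$W{\left(b \right)} = \frac{-216 + b}{b + b^{2}}$
$B{\left(A,E \right)} = \frac{1}{A + E}$
$B{\left(2,-1 \right)} W{\left(-127 \right)} = \frac{\frac{1}{-127} \frac{1}{1 - 127} \left(-216 - 127\right)}{2 - 1} = \frac{\left(- \frac{1}{127}\right) \frac{1}{-126} \left(-343\right)}{1} = 1 \left(\left(- \frac{1}{127}\right) \left(- \frac{1}{126}\right) \left(-343\right)\right) = 1 \left(- \frac{49}{2286}\right) = - \frac{49}{2286}$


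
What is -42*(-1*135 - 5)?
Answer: 5880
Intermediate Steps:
-42*(-1*135 - 5) = -42*(-135 - 5) = -42*(-140) = 5880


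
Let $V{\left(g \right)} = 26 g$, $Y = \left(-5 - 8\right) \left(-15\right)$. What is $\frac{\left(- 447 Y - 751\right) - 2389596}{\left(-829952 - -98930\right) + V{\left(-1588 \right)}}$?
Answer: $\frac{72868}{22715} \approx 3.2079$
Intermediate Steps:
$Y = 195$ ($Y = \left(-13\right) \left(-15\right) = 195$)
$\frac{\left(- 447 Y - 751\right) - 2389596}{\left(-829952 - -98930\right) + V{\left(-1588 \right)}} = \frac{\left(\left(-447\right) 195 - 751\right) - 2389596}{\left(-829952 - -98930\right) + 26 \left(-1588\right)} = \frac{\left(-87165 - 751\right) - 2389596}{\left(-829952 + 98930\right) - 41288} = \frac{-87916 - 2389596}{-731022 - 41288} = - \frac{2477512}{-772310} = \left(-2477512\right) \left(- \frac{1}{772310}\right) = \frac{72868}{22715}$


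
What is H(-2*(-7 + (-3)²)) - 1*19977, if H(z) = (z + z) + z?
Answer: -19989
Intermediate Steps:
H(z) = 3*z (H(z) = 2*z + z = 3*z)
H(-2*(-7 + (-3)²)) - 1*19977 = 3*(-2*(-7 + (-3)²)) - 1*19977 = 3*(-2*(-7 + 9)) - 19977 = 3*(-2*2) - 19977 = 3*(-4) - 19977 = -12 - 19977 = -19989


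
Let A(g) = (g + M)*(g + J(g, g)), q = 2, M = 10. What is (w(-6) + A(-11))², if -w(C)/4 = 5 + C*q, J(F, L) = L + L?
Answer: 3721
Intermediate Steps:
J(F, L) = 2*L
w(C) = -20 - 8*C (w(C) = -4*(5 + C*2) = -4*(5 + 2*C) = -20 - 8*C)
A(g) = 3*g*(10 + g) (A(g) = (g + 10)*(g + 2*g) = (10 + g)*(3*g) = 3*g*(10 + g))
(w(-6) + A(-11))² = ((-20 - 8*(-6)) + 3*(-11)*(10 - 11))² = ((-20 + 48) + 3*(-11)*(-1))² = (28 + 33)² = 61² = 3721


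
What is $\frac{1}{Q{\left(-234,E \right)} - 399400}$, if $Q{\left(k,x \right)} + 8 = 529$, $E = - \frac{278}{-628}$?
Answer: $- \frac{1}{398879} \approx -2.507 \cdot 10^{-6}$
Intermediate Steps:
$E = \frac{139}{314}$ ($E = \left(-278\right) \left(- \frac{1}{628}\right) = \frac{139}{314} \approx 0.44268$)
$Q{\left(k,x \right)} = 521$ ($Q{\left(k,x \right)} = -8 + 529 = 521$)
$\frac{1}{Q{\left(-234,E \right)} - 399400} = \frac{1}{521 - 399400} = \frac{1}{-398879} = - \frac{1}{398879}$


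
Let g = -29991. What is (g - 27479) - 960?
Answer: -58430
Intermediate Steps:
(g - 27479) - 960 = (-29991 - 27479) - 960 = -57470 - 960 = -58430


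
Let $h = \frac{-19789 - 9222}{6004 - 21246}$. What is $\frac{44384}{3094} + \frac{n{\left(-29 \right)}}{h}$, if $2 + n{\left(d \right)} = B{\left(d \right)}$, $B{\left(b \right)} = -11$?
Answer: $\frac{337280250}{44880017} \approx 7.5152$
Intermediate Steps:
$h = \frac{29011}{15242}$ ($h = - \frac{29011}{-15242} = \left(-29011\right) \left(- \frac{1}{15242}\right) = \frac{29011}{15242} \approx 1.9034$)
$n{\left(d \right)} = -13$ ($n{\left(d \right)} = -2 - 11 = -13$)
$\frac{44384}{3094} + \frac{n{\left(-29 \right)}}{h} = \frac{44384}{3094} - \frac{13}{\frac{29011}{15242}} = 44384 \cdot \frac{1}{3094} - \frac{198146}{29011} = \frac{22192}{1547} - \frac{198146}{29011} = \frac{337280250}{44880017}$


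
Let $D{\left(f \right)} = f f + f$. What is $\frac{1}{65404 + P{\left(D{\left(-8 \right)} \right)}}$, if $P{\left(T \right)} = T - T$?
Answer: $\frac{1}{65404} \approx 1.529 \cdot 10^{-5}$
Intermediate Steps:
$D{\left(f \right)} = f + f^{2}$ ($D{\left(f \right)} = f^{2} + f = f + f^{2}$)
$P{\left(T \right)} = 0$
$\frac{1}{65404 + P{\left(D{\left(-8 \right)} \right)}} = \frac{1}{65404 + 0} = \frac{1}{65404}$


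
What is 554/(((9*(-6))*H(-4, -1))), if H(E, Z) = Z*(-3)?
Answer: -277/81 ≈ -3.4198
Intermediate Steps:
H(E, Z) = -3*Z
554/(((9*(-6))*H(-4, -1))) = 554/(((9*(-6))*(-3*(-1)))) = 554/((-54*3)) = 554/(-162) = 554*(-1/162) = -277/81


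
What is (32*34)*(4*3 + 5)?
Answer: 18496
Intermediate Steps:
(32*34)*(4*3 + 5) = 1088*(12 + 5) = 1088*17 = 18496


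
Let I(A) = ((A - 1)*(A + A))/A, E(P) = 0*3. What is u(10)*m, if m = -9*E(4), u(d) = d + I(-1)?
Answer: 0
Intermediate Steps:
E(P) = 0
I(A) = -2 + 2*A (I(A) = ((-1 + A)*(2*A))/A = (2*A*(-1 + A))/A = -2 + 2*A)
u(d) = -4 + d (u(d) = d + (-2 + 2*(-1)) = d + (-2 - 2) = d - 4 = -4 + d)
m = 0 (m = -9*0 = 0)
u(10)*m = (-4 + 10)*0 = 6*0 = 0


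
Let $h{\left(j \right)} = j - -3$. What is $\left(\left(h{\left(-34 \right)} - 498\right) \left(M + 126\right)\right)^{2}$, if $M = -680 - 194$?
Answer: $156572158864$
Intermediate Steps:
$M = -874$
$h{\left(j \right)} = 3 + j$ ($h{\left(j \right)} = j + 3 = 3 + j$)
$\left(\left(h{\left(-34 \right)} - 498\right) \left(M + 126\right)\right)^{2} = \left(\left(\left(3 - 34\right) - 498\right) \left(-874 + 126\right)\right)^{2} = \left(\left(-31 - 498\right) \left(-748\right)\right)^{2} = \left(\left(-529\right) \left(-748\right)\right)^{2} = 395692^{2} = 156572158864$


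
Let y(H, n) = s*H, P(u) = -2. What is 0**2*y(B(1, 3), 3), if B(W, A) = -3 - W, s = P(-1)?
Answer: 0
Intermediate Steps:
s = -2
y(H, n) = -2*H
0**2*y(B(1, 3), 3) = 0**2*(-2*(-3 - 1*1)) = 0*(-2*(-3 - 1)) = 0*(-2*(-4)) = 0*8 = 0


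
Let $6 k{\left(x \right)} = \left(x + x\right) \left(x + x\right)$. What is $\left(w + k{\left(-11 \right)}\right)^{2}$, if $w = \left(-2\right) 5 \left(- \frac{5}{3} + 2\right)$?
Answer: $\frac{53824}{9} \approx 5980.4$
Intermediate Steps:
$w = - \frac{10}{3}$ ($w = - 10 \left(\left(-5\right) \frac{1}{3} + 2\right) = - 10 \left(- \frac{5}{3} + 2\right) = \left(-10\right) \frac{1}{3} = - \frac{10}{3} \approx -3.3333$)
$k{\left(x \right)} = \frac{2 x^{2}}{3}$ ($k{\left(x \right)} = \frac{\left(x + x\right) \left(x + x\right)}{6} = \frac{2 x 2 x}{6} = \frac{4 x^{2}}{6} = \frac{2 x^{2}}{3}$)
$\left(w + k{\left(-11 \right)}\right)^{2} = \left(- \frac{10}{3} + \frac{2 \left(-11\right)^{2}}{3}\right)^{2} = \left(- \frac{10}{3} + \frac{2}{3} \cdot 121\right)^{2} = \left(- \frac{10}{3} + \frac{242}{3}\right)^{2} = \left(\frac{232}{3}\right)^{2} = \frac{53824}{9}$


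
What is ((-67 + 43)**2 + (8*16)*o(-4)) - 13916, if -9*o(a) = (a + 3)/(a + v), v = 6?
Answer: -119996/9 ≈ -13333.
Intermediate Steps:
o(a) = -(3 + a)/(9*(6 + a)) (o(a) = -(a + 3)/(9*(a + 6)) = -(3 + a)/(9*(6 + a)))
((-67 + 43)**2 + (8*16)*o(-4)) - 13916 = ((-67 + 43)**2 + (8*16)*((-3 - 1*(-4))/(9*(6 - 4)))) - 13916 = ((-24)**2 + 128*((1/9)*(-3 + 4)/2)) - 13916 = (576 + 128*((1/9)*(1/2)*1)) - 13916 = (576 + 128*(1/18)) - 13916 = (576 + 64/9) - 13916 = 5248/9 - 13916 = -119996/9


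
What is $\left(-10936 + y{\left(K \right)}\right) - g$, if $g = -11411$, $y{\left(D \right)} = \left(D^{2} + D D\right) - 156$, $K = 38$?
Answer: $3207$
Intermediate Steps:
$y{\left(D \right)} = -156 + 2 D^{2}$ ($y{\left(D \right)} = \left(D^{2} + D^{2}\right) - 156 = 2 D^{2} - 156 = -156 + 2 D^{2}$)
$\left(-10936 + y{\left(K \right)}\right) - g = \left(-10936 - \left(156 - 2 \cdot 38^{2}\right)\right) - -11411 = \left(-10936 + \left(-156 + 2 \cdot 1444\right)\right) + 11411 = \left(-10936 + \left(-156 + 2888\right)\right) + 11411 = \left(-10936 + 2732\right) + 11411 = -8204 + 11411 = 3207$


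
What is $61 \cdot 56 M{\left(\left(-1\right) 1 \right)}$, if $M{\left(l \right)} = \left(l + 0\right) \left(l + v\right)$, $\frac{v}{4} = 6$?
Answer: $-78568$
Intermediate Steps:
$v = 24$ ($v = 4 \cdot 6 = 24$)
$M{\left(l \right)} = l \left(24 + l\right)$ ($M{\left(l \right)} = \left(l + 0\right) \left(l + 24\right) = l \left(24 + l\right)$)
$61 \cdot 56 M{\left(\left(-1\right) 1 \right)} = 61 \cdot 56 \left(-1\right) 1 \left(24 - 1\right) = 3416 \left(- (24 - 1)\right) = 3416 \left(\left(-1\right) 23\right) = 3416 \left(-23\right) = -78568$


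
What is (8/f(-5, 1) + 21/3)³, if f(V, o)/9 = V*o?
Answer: 28934443/91125 ≈ 317.52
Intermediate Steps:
f(V, o) = 9*V*o (f(V, o) = 9*(V*o) = 9*V*o)
(8/f(-5, 1) + 21/3)³ = (8/((9*(-5)*1)) + 21/3)³ = (8/(-45) + 21*(⅓))³ = (8*(-1/45) + 7)³ = (-8/45 + 7)³ = (307/45)³ = 28934443/91125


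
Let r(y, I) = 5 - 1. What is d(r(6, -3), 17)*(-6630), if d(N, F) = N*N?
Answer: -106080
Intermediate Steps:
r(y, I) = 4
d(N, F) = N²
d(r(6, -3), 17)*(-6630) = 4²*(-6630) = 16*(-6630) = -106080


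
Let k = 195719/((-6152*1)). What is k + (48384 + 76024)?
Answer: 765162297/6152 ≈ 1.2438e+5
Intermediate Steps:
k = -195719/6152 (k = 195719/(-6152) = 195719*(-1/6152) = -195719/6152 ≈ -31.814)
k + (48384 + 76024) = -195719/6152 + (48384 + 76024) = -195719/6152 + 124408 = 765162297/6152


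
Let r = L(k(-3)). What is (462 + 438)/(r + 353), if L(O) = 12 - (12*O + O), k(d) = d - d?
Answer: 180/73 ≈ 2.4658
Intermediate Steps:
k(d) = 0
L(O) = 12 - 13*O
r = 12 (r = 12 - 13*0 = 12 + 0 = 12)
(462 + 438)/(r + 353) = (462 + 438)/(12 + 353) = 900/365 = 900*(1/365) = 180/73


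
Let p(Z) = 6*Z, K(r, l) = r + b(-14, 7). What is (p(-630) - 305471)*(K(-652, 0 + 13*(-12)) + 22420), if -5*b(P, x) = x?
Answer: -33656714083/5 ≈ -6.7313e+9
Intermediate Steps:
b(P, x) = -x/5
K(r, l) = -7/5 + r (K(r, l) = r - 1/5*7 = r - 7/5 = -7/5 + r)
(p(-630) - 305471)*(K(-652, 0 + 13*(-12)) + 22420) = (6*(-630) - 305471)*((-7/5 - 652) + 22420) = (-3780 - 305471)*(-3267/5 + 22420) = -309251*108833/5 = -33656714083/5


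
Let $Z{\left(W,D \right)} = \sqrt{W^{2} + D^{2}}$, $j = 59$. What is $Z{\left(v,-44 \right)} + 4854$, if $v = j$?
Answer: $4854 + \sqrt{5417} \approx 4927.6$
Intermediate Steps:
$v = 59$
$Z{\left(W,D \right)} = \sqrt{D^{2} + W^{2}}$
$Z{\left(v,-44 \right)} + 4854 = \sqrt{\left(-44\right)^{2} + 59^{2}} + 4854 = \sqrt{1936 + 3481} + 4854 = \sqrt{5417} + 4854 = 4854 + \sqrt{5417}$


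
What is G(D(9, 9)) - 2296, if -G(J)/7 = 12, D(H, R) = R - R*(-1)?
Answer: -2380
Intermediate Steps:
D(H, R) = 2*R (D(H, R) = R - (-1)*R = R + R = 2*R)
G(J) = -84 (G(J) = -7*12 = -84)
G(D(9, 9)) - 2296 = -84 - 2296 = -2380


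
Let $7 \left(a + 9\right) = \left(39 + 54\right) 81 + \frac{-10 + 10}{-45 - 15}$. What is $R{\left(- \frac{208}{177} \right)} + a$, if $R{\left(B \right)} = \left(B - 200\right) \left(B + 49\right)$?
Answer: $- \frac{1875924410}{219303} \approx -8554.0$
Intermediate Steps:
$R{\left(B \right)} = \left(-200 + B\right) \left(49 + B\right)$
$a = \frac{7470}{7}$ ($a = -9 + \frac{\left(39 + 54\right) 81 + \frac{-10 + 10}{-45 - 15}}{7} = -9 + \frac{93 \cdot 81 + \frac{0}{-60}}{7} = -9 + \frac{7533 + 0 \left(- \frac{1}{60}\right)}{7} = -9 + \frac{7533 + 0}{7} = -9 + \frac{1}{7} \cdot 7533 = -9 + \frac{7533}{7} = \frac{7470}{7} \approx 1067.1$)
$R{\left(- \frac{208}{177} \right)} + a = \left(-9800 + \left(- \frac{208}{177}\right)^{2} - 151 \left(- \frac{208}{177}\right)\right) + \frac{7470}{7} = \left(-9800 + \left(\left(-208\right) \frac{1}{177}\right)^{2} - 151 \left(\left(-208\right) \frac{1}{177}\right)\right) + \frac{7470}{7} = \left(-9800 + \left(- \frac{208}{177}\right)^{2} - - \frac{31408}{177}\right) + \frac{7470}{7} = \left(-9800 + \frac{43264}{31329} + \frac{31408}{177}\right) + \frac{7470}{7} = - \frac{301421720}{31329} + \frac{7470}{7} = - \frac{1875924410}{219303}$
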